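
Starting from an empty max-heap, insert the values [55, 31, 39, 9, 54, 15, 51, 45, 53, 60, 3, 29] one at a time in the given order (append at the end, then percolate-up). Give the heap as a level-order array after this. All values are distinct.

Insert 55:
  append 55 at index 0 → [55] (no swap needed)
Insert 31:
  append 31 at index 1 → [55, 31] (no swap needed)
Insert 39:
  append 39 at index 2 → [55, 31, 39] (no swap needed)
Insert 9:
  append 9 at index 3 → [55, 31, 39, 9] (no swap needed)
Insert 54:
  append 54 at index 4 → [55, 31, 39, 9, 54]
  54 > parent 31 at index 1, swap → [55, 54, 39, 9, 31]
Insert 15:
  append 15 at index 5 → [55, 54, 39, 9, 31, 15] (no swap needed)
Insert 51:
  append 51 at index 6 → [55, 54, 39, 9, 31, 15, 51]
  51 > parent 39 at index 2, swap → [55, 54, 51, 9, 31, 15, 39]
Insert 45:
  append 45 at index 7 → [55, 54, 51, 9, 31, 15, 39, 45]
  45 > parent 9 at index 3, swap → [55, 54, 51, 45, 31, 15, 39, 9]
Insert 53:
  append 53 at index 8 → [55, 54, 51, 45, 31, 15, 39, 9, 53]
  53 > parent 45 at index 3, swap → [55, 54, 51, 53, 31, 15, 39, 9, 45]
Insert 60:
  append 60 at index 9 → [55, 54, 51, 53, 31, 15, 39, 9, 45, 60]
  60 > parent 31 at index 4, swap → [55, 54, 51, 53, 60, 15, 39, 9, 45, 31]
  60 > parent 54 at index 1, swap → [55, 60, 51, 53, 54, 15, 39, 9, 45, 31]
  60 > parent 55 at index 0, swap → [60, 55, 51, 53, 54, 15, 39, 9, 45, 31]
Insert 3:
  append 3 at index 10 → [60, 55, 51, 53, 54, 15, 39, 9, 45, 31, 3] (no swap needed)
Insert 29:
  append 29 at index 11 → [60, 55, 51, 53, 54, 15, 39, 9, 45, 31, 3, 29]
  29 > parent 15 at index 5, swap → [60, 55, 51, 53, 54, 29, 39, 9, 45, 31, 3, 15]

[60, 55, 51, 53, 54, 29, 39, 9, 45, 31, 3, 15]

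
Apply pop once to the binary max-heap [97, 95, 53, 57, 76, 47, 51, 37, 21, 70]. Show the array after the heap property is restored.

remove root 97; move last element 70 to root → [70, 95, 53, 57, 76, 47, 51, 37, 21]
70 vs larger child 95 at index 1, swap → [95, 70, 53, 57, 76, 47, 51, 37, 21]
70 vs larger child 76 at index 4, swap → [95, 76, 53, 57, 70, 47, 51, 37, 21]

[95, 76, 53, 57, 70, 47, 51, 37, 21]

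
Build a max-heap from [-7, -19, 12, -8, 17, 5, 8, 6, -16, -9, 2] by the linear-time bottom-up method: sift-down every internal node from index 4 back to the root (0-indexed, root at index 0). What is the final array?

[17, 6, 12, -7, 2, 5, 8, -8, -16, -9, -19]

sift down from index 4: already satisfies heap property
sift down from index 3:
  -8 vs larger child 6 at index 7, swap → [-7, -19, 12, 6, 17, 5, 8, -8, -16, -9, 2]
sift down from index 2: already satisfies heap property
sift down from index 1:
  -19 vs larger child 17 at index 4, swap → [-7, 17, 12, 6, -19, 5, 8, -8, -16, -9, 2]
  -19 vs larger child 2 at index 10, swap → [-7, 17, 12, 6, 2, 5, 8, -8, -16, -9, -19]
sift down from index 0:
  -7 vs larger child 17 at index 1, swap → [17, -7, 12, 6, 2, 5, 8, -8, -16, -9, -19]
  -7 vs larger child 6 at index 3, swap → [17, 6, 12, -7, 2, 5, 8, -8, -16, -9, -19]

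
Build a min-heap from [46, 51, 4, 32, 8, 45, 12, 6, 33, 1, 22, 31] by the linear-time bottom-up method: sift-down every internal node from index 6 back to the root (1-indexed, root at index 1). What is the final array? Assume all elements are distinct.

[1, 6, 4, 32, 8, 31, 12, 46, 33, 51, 22, 45]

sift down from index 6:
  45 vs only child 31 at index 12, swap → [46, 51, 4, 32, 8, 31, 12, 6, 33, 1, 22, 45]
sift down from index 5:
  8 vs smaller child 1 at index 10, swap → [46, 51, 4, 32, 1, 31, 12, 6, 33, 8, 22, 45]
sift down from index 4:
  32 vs smaller child 6 at index 8, swap → [46, 51, 4, 6, 1, 31, 12, 32, 33, 8, 22, 45]
sift down from index 3: already satisfies heap property
sift down from index 2:
  51 vs smaller child 1 at index 5, swap → [46, 1, 4, 6, 51, 31, 12, 32, 33, 8, 22, 45]
  51 vs smaller child 8 at index 10, swap → [46, 1, 4, 6, 8, 31, 12, 32, 33, 51, 22, 45]
sift down from index 1:
  46 vs smaller child 1 at index 2, swap → [1, 46, 4, 6, 8, 31, 12, 32, 33, 51, 22, 45]
  46 vs smaller child 6 at index 4, swap → [1, 6, 4, 46, 8, 31, 12, 32, 33, 51, 22, 45]
  46 vs smaller child 32 at index 8, swap → [1, 6, 4, 32, 8, 31, 12, 46, 33, 51, 22, 45]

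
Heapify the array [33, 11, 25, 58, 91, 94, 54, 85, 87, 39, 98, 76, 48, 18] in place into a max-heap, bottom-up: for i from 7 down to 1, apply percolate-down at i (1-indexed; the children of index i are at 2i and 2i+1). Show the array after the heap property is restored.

[98, 91, 94, 87, 39, 76, 54, 85, 58, 33, 11, 25, 48, 18]

sift down from index 7: already satisfies heap property
sift down from index 6: already satisfies heap property
sift down from index 5:
  91 vs larger child 98 at index 11, swap → [33, 11, 25, 58, 98, 94, 54, 85, 87, 39, 91, 76, 48, 18]
sift down from index 4:
  58 vs larger child 87 at index 9, swap → [33, 11, 25, 87, 98, 94, 54, 85, 58, 39, 91, 76, 48, 18]
sift down from index 3:
  25 vs larger child 94 at index 6, swap → [33, 11, 94, 87, 98, 25, 54, 85, 58, 39, 91, 76, 48, 18]
  25 vs larger child 76 at index 12, swap → [33, 11, 94, 87, 98, 76, 54, 85, 58, 39, 91, 25, 48, 18]
sift down from index 2:
  11 vs larger child 98 at index 5, swap → [33, 98, 94, 87, 11, 76, 54, 85, 58, 39, 91, 25, 48, 18]
  11 vs larger child 91 at index 11, swap → [33, 98, 94, 87, 91, 76, 54, 85, 58, 39, 11, 25, 48, 18]
sift down from index 1:
  33 vs larger child 98 at index 2, swap → [98, 33, 94, 87, 91, 76, 54, 85, 58, 39, 11, 25, 48, 18]
  33 vs larger child 91 at index 5, swap → [98, 91, 94, 87, 33, 76, 54, 85, 58, 39, 11, 25, 48, 18]
  33 vs larger child 39 at index 10, swap → [98, 91, 94, 87, 39, 76, 54, 85, 58, 33, 11, 25, 48, 18]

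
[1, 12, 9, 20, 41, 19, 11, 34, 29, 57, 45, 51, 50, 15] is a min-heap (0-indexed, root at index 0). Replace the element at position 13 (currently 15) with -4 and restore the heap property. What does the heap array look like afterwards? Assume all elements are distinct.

[-4, 12, 1, 20, 41, 19, 9, 34, 29, 57, 45, 51, 50, 11]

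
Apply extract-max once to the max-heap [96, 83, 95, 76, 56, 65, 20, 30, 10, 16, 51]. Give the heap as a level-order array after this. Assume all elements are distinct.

remove root 96; move last element 51 to root → [51, 83, 95, 76, 56, 65, 20, 30, 10, 16]
51 vs larger child 95 at index 2, swap → [95, 83, 51, 76, 56, 65, 20, 30, 10, 16]
51 vs larger child 65 at index 5, swap → [95, 83, 65, 76, 56, 51, 20, 30, 10, 16]

[95, 83, 65, 76, 56, 51, 20, 30, 10, 16]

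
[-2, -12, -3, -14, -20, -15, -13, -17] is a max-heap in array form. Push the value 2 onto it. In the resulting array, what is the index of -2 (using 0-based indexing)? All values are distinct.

1

append 2 at index 8 → [-2, -12, -3, -14, -20, -15, -13, -17, 2]
2 > parent -14 at index 3, swap → [-2, -12, -3, 2, -20, -15, -13, -17, -14]
2 > parent -12 at index 1, swap → [-2, 2, -3, -12, -20, -15, -13, -17, -14]
2 > parent -2 at index 0, swap → [2, -2, -3, -12, -20, -15, -13, -17, -14]
resulting array: [2, -2, -3, -12, -20, -15, -13, -17, -14]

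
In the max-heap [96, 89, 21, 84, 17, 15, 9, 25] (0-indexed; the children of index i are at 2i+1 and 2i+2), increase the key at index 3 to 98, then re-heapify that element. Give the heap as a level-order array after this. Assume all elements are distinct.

set index 3 from 84 to 98 → [96, 89, 21, 98, 17, 15, 9, 25]
98 > parent 89 at index 1, swap → [96, 98, 21, 89, 17, 15, 9, 25]
98 > parent 96 at index 0, swap → [98, 96, 21, 89, 17, 15, 9, 25]

[98, 96, 21, 89, 17, 15, 9, 25]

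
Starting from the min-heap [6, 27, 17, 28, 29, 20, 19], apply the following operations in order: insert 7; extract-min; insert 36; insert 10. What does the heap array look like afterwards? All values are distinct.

[7, 10, 17, 27, 29, 20, 19, 36, 28]

insert 7:
  append 7 at index 7 → [6, 27, 17, 28, 29, 20, 19, 7]
  7 < parent 28 at index 3, swap → [6, 27, 17, 7, 29, 20, 19, 28]
  7 < parent 27 at index 1, swap → [6, 7, 17, 27, 29, 20, 19, 28]
extract-min → returns 6:
  remove root 6; move last element 28 to root → [28, 7, 17, 27, 29, 20, 19]
  28 vs smaller child 7 at index 1, swap → [7, 28, 17, 27, 29, 20, 19]
  28 vs smaller child 27 at index 3, swap → [7, 27, 17, 28, 29, 20, 19]
insert 36:
  append 36 at index 7 → [7, 27, 17, 28, 29, 20, 19, 36] (no swap needed)
insert 10:
  append 10 at index 8 → [7, 27, 17, 28, 29, 20, 19, 36, 10]
  10 < parent 28 at index 3, swap → [7, 27, 17, 10, 29, 20, 19, 36, 28]
  10 < parent 27 at index 1, swap → [7, 10, 17, 27, 29, 20, 19, 36, 28]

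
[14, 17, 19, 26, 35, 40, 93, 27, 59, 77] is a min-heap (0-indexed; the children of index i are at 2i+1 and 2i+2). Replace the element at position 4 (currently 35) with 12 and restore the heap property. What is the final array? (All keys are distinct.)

[12, 14, 19, 26, 17, 40, 93, 27, 59, 77]

set index 4 from 35 to 12 → [14, 17, 19, 26, 12, 40, 93, 27, 59, 77]
12 < parent 17 at index 1, swap → [14, 12, 19, 26, 17, 40, 93, 27, 59, 77]
12 < parent 14 at index 0, swap → [12, 14, 19, 26, 17, 40, 93, 27, 59, 77]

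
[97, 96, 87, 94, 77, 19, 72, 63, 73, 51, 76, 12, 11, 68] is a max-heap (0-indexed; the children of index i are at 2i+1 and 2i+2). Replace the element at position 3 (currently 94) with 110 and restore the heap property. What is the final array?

set index 3 from 94 to 110 → [97, 96, 87, 110, 77, 19, 72, 63, 73, 51, 76, 12, 11, 68]
110 > parent 96 at index 1, swap → [97, 110, 87, 96, 77, 19, 72, 63, 73, 51, 76, 12, 11, 68]
110 > parent 97 at index 0, swap → [110, 97, 87, 96, 77, 19, 72, 63, 73, 51, 76, 12, 11, 68]

[110, 97, 87, 96, 77, 19, 72, 63, 73, 51, 76, 12, 11, 68]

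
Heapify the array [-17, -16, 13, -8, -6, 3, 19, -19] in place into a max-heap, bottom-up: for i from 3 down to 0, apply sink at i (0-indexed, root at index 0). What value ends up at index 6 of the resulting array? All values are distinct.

sift down from index 3: already satisfies heap property
sift down from index 2:
  13 vs larger child 19 at index 6, swap → [-17, -16, 19, -8, -6, 3, 13, -19]
sift down from index 1:
  -16 vs larger child -6 at index 4, swap → [-17, -6, 19, -8, -16, 3, 13, -19]
sift down from index 0:
  -17 vs larger child 19 at index 2, swap → [19, -6, -17, -8, -16, 3, 13, -19]
  -17 vs larger child 13 at index 6, swap → [19, -6, 13, -8, -16, 3, -17, -19]
resulting array: [19, -6, 13, -8, -16, 3, -17, -19]

-17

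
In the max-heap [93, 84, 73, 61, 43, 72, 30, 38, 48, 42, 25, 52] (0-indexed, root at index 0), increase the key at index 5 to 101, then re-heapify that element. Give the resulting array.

set index 5 from 72 to 101 → [93, 84, 73, 61, 43, 101, 30, 38, 48, 42, 25, 52]
101 > parent 73 at index 2, swap → [93, 84, 101, 61, 43, 73, 30, 38, 48, 42, 25, 52]
101 > parent 93 at index 0, swap → [101, 84, 93, 61, 43, 73, 30, 38, 48, 42, 25, 52]

[101, 84, 93, 61, 43, 73, 30, 38, 48, 42, 25, 52]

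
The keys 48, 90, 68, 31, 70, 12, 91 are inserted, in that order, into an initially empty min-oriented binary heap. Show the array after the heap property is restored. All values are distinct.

[12, 48, 31, 90, 70, 68, 91]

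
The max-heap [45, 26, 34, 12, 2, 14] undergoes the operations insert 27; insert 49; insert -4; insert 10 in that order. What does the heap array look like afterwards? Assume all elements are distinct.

[49, 45, 34, 26, 10, 14, 27, 12, -4, 2]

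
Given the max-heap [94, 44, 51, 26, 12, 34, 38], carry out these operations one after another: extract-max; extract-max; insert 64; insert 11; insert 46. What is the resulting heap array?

extract-max → returns 94:
  remove root 94; move last element 38 to root → [38, 44, 51, 26, 12, 34]
  38 vs larger child 51 at index 2, swap → [51, 44, 38, 26, 12, 34]
extract-max → returns 51:
  remove root 51; move last element 34 to root → [34, 44, 38, 26, 12]
  34 vs larger child 44 at index 1, swap → [44, 34, 38, 26, 12]
insert 64:
  append 64 at index 5 → [44, 34, 38, 26, 12, 64]
  64 > parent 38 at index 2, swap → [44, 34, 64, 26, 12, 38]
  64 > parent 44 at index 0, swap → [64, 34, 44, 26, 12, 38]
insert 11:
  append 11 at index 6 → [64, 34, 44, 26, 12, 38, 11] (no swap needed)
insert 46:
  append 46 at index 7 → [64, 34, 44, 26, 12, 38, 11, 46]
  46 > parent 26 at index 3, swap → [64, 34, 44, 46, 12, 38, 11, 26]
  46 > parent 34 at index 1, swap → [64, 46, 44, 34, 12, 38, 11, 26]

[64, 46, 44, 34, 12, 38, 11, 26]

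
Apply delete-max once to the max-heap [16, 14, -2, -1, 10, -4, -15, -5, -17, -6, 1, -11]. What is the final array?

[14, 10, -2, -1, 1, -4, -15, -5, -17, -6, -11]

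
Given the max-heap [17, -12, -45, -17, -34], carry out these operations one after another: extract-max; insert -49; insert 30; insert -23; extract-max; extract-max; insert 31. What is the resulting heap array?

[31, -34, -17, -45, -49, -23]

extract-max → returns 17:
  remove root 17; move last element -34 to root → [-34, -12, -45, -17]
  -34 vs larger child -12 at index 1, swap → [-12, -34, -45, -17]
  -34 vs only child -17 at index 3, swap → [-12, -17, -45, -34]
insert -49:
  append -49 at index 4 → [-12, -17, -45, -34, -49] (no swap needed)
insert 30:
  append 30 at index 5 → [-12, -17, -45, -34, -49, 30]
  30 > parent -45 at index 2, swap → [-12, -17, 30, -34, -49, -45]
  30 > parent -12 at index 0, swap → [30, -17, -12, -34, -49, -45]
insert -23:
  append -23 at index 6 → [30, -17, -12, -34, -49, -45, -23] (no swap needed)
extract-max → returns 30:
  remove root 30; move last element -23 to root → [-23, -17, -12, -34, -49, -45]
  -23 vs larger child -12 at index 2, swap → [-12, -17, -23, -34, -49, -45]
extract-max → returns -12:
  remove root -12; move last element -45 to root → [-45, -17, -23, -34, -49]
  -45 vs larger child -17 at index 1, swap → [-17, -45, -23, -34, -49]
  -45 vs larger child -34 at index 3, swap → [-17, -34, -23, -45, -49]
insert 31:
  append 31 at index 5 → [-17, -34, -23, -45, -49, 31]
  31 > parent -23 at index 2, swap → [-17, -34, 31, -45, -49, -23]
  31 > parent -17 at index 0, swap → [31, -34, -17, -45, -49, -23]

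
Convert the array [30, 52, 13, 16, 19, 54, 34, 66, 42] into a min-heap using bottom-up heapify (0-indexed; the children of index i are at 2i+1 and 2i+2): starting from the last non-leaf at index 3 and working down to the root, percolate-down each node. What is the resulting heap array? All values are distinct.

[13, 16, 30, 42, 19, 54, 34, 66, 52]

sift down from index 3: already satisfies heap property
sift down from index 2: already satisfies heap property
sift down from index 1:
  52 vs smaller child 16 at index 3, swap → [30, 16, 13, 52, 19, 54, 34, 66, 42]
  52 vs smaller child 42 at index 8, swap → [30, 16, 13, 42, 19, 54, 34, 66, 52]
sift down from index 0:
  30 vs smaller child 13 at index 2, swap → [13, 16, 30, 42, 19, 54, 34, 66, 52]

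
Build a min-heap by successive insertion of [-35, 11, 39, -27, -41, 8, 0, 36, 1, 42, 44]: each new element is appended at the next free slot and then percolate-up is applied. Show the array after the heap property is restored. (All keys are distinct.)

Insert -35:
  append -35 at index 0 → [-35] (no swap needed)
Insert 11:
  append 11 at index 1 → [-35, 11] (no swap needed)
Insert 39:
  append 39 at index 2 → [-35, 11, 39] (no swap needed)
Insert -27:
  append -27 at index 3 → [-35, 11, 39, -27]
  -27 < parent 11 at index 1, swap → [-35, -27, 39, 11]
Insert -41:
  append -41 at index 4 → [-35, -27, 39, 11, -41]
  -41 < parent -27 at index 1, swap → [-35, -41, 39, 11, -27]
  -41 < parent -35 at index 0, swap → [-41, -35, 39, 11, -27]
Insert 8:
  append 8 at index 5 → [-41, -35, 39, 11, -27, 8]
  8 < parent 39 at index 2, swap → [-41, -35, 8, 11, -27, 39]
Insert 0:
  append 0 at index 6 → [-41, -35, 8, 11, -27, 39, 0]
  0 < parent 8 at index 2, swap → [-41, -35, 0, 11, -27, 39, 8]
Insert 36:
  append 36 at index 7 → [-41, -35, 0, 11, -27, 39, 8, 36] (no swap needed)
Insert 1:
  append 1 at index 8 → [-41, -35, 0, 11, -27, 39, 8, 36, 1]
  1 < parent 11 at index 3, swap → [-41, -35, 0, 1, -27, 39, 8, 36, 11]
Insert 42:
  append 42 at index 9 → [-41, -35, 0, 1, -27, 39, 8, 36, 11, 42] (no swap needed)
Insert 44:
  append 44 at index 10 → [-41, -35, 0, 1, -27, 39, 8, 36, 11, 42, 44] (no swap needed)

[-41, -35, 0, 1, -27, 39, 8, 36, 11, 42, 44]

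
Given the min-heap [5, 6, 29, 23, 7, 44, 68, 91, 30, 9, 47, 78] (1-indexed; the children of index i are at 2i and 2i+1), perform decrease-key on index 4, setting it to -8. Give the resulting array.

[-8, 5, 29, 6, 7, 44, 68, 91, 30, 9, 47, 78]

set index 4 from 23 to -8 → [5, 6, 29, -8, 7, 44, 68, 91, 30, 9, 47, 78]
-8 < parent 6 at index 2, swap → [5, -8, 29, 6, 7, 44, 68, 91, 30, 9, 47, 78]
-8 < parent 5 at index 1, swap → [-8, 5, 29, 6, 7, 44, 68, 91, 30, 9, 47, 78]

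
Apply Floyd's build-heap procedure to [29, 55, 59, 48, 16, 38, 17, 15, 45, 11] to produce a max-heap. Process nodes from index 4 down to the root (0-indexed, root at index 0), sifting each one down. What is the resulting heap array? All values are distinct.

sift down from index 4: already satisfies heap property
sift down from index 3: already satisfies heap property
sift down from index 2: already satisfies heap property
sift down from index 1: already satisfies heap property
sift down from index 0:
  29 vs larger child 59 at index 2, swap → [59, 55, 29, 48, 16, 38, 17, 15, 45, 11]
  29 vs larger child 38 at index 5, swap → [59, 55, 38, 48, 16, 29, 17, 15, 45, 11]

[59, 55, 38, 48, 16, 29, 17, 15, 45, 11]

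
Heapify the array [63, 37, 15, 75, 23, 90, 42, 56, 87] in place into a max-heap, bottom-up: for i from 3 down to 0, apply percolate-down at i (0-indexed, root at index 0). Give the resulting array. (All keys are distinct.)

[90, 87, 63, 75, 23, 15, 42, 56, 37]

sift down from index 3:
  75 vs larger child 87 at index 8, swap → [63, 37, 15, 87, 23, 90, 42, 56, 75]
sift down from index 2:
  15 vs larger child 90 at index 5, swap → [63, 37, 90, 87, 23, 15, 42, 56, 75]
sift down from index 1:
  37 vs larger child 87 at index 3, swap → [63, 87, 90, 37, 23, 15, 42, 56, 75]
  37 vs larger child 75 at index 8, swap → [63, 87, 90, 75, 23, 15, 42, 56, 37]
sift down from index 0:
  63 vs larger child 90 at index 2, swap → [90, 87, 63, 75, 23, 15, 42, 56, 37]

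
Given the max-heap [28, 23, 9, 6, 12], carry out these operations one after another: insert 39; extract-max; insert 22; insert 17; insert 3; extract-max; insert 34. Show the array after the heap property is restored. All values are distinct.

[34, 23, 22, 12, 3, 9, 17, 6]

insert 39:
  append 39 at index 5 → [28, 23, 9, 6, 12, 39]
  39 > parent 9 at index 2, swap → [28, 23, 39, 6, 12, 9]
  39 > parent 28 at index 0, swap → [39, 23, 28, 6, 12, 9]
extract-max → returns 39:
  remove root 39; move last element 9 to root → [9, 23, 28, 6, 12]
  9 vs larger child 28 at index 2, swap → [28, 23, 9, 6, 12]
insert 22:
  append 22 at index 5 → [28, 23, 9, 6, 12, 22]
  22 > parent 9 at index 2, swap → [28, 23, 22, 6, 12, 9]
insert 17:
  append 17 at index 6 → [28, 23, 22, 6, 12, 9, 17] (no swap needed)
insert 3:
  append 3 at index 7 → [28, 23, 22, 6, 12, 9, 17, 3] (no swap needed)
extract-max → returns 28:
  remove root 28; move last element 3 to root → [3, 23, 22, 6, 12, 9, 17]
  3 vs larger child 23 at index 1, swap → [23, 3, 22, 6, 12, 9, 17]
  3 vs larger child 12 at index 4, swap → [23, 12, 22, 6, 3, 9, 17]
insert 34:
  append 34 at index 7 → [23, 12, 22, 6, 3, 9, 17, 34]
  34 > parent 6 at index 3, swap → [23, 12, 22, 34, 3, 9, 17, 6]
  34 > parent 12 at index 1, swap → [23, 34, 22, 12, 3, 9, 17, 6]
  34 > parent 23 at index 0, swap → [34, 23, 22, 12, 3, 9, 17, 6]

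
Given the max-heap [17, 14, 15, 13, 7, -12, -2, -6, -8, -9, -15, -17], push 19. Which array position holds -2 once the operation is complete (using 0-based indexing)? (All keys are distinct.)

6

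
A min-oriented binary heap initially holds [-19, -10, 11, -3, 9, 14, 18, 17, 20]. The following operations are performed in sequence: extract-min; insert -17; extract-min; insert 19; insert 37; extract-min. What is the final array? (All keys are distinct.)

extract-min → returns -19:
  remove root -19; move last element 20 to root → [20, -10, 11, -3, 9, 14, 18, 17]
  20 vs smaller child -10 at index 1, swap → [-10, 20, 11, -3, 9, 14, 18, 17]
  20 vs smaller child -3 at index 3, swap → [-10, -3, 11, 20, 9, 14, 18, 17]
  20 vs only child 17 at index 7, swap → [-10, -3, 11, 17, 9, 14, 18, 20]
insert -17:
  append -17 at index 8 → [-10, -3, 11, 17, 9, 14, 18, 20, -17]
  -17 < parent 17 at index 3, swap → [-10, -3, 11, -17, 9, 14, 18, 20, 17]
  -17 < parent -3 at index 1, swap → [-10, -17, 11, -3, 9, 14, 18, 20, 17]
  -17 < parent -10 at index 0, swap → [-17, -10, 11, -3, 9, 14, 18, 20, 17]
extract-min → returns -17:
  remove root -17; move last element 17 to root → [17, -10, 11, -3, 9, 14, 18, 20]
  17 vs smaller child -10 at index 1, swap → [-10, 17, 11, -3, 9, 14, 18, 20]
  17 vs smaller child -3 at index 3, swap → [-10, -3, 11, 17, 9, 14, 18, 20]
insert 19:
  append 19 at index 8 → [-10, -3, 11, 17, 9, 14, 18, 20, 19] (no swap needed)
insert 37:
  append 37 at index 9 → [-10, -3, 11, 17, 9, 14, 18, 20, 19, 37] (no swap needed)
extract-min → returns -10:
  remove root -10; move last element 37 to root → [37, -3, 11, 17, 9, 14, 18, 20, 19]
  37 vs smaller child -3 at index 1, swap → [-3, 37, 11, 17, 9, 14, 18, 20, 19]
  37 vs smaller child 9 at index 4, swap → [-3, 9, 11, 17, 37, 14, 18, 20, 19]

[-3, 9, 11, 17, 37, 14, 18, 20, 19]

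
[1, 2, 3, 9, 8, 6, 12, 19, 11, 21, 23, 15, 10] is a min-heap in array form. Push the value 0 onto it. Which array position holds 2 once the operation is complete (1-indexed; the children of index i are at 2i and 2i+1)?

append 0 at index 14 → [1, 2, 3, 9, 8, 6, 12, 19, 11, 21, 23, 15, 10, 0]
0 < parent 12 at index 7, swap → [1, 2, 3, 9, 8, 6, 0, 19, 11, 21, 23, 15, 10, 12]
0 < parent 3 at index 3, swap → [1, 2, 0, 9, 8, 6, 3, 19, 11, 21, 23, 15, 10, 12]
0 < parent 1 at index 1, swap → [0, 2, 1, 9, 8, 6, 3, 19, 11, 21, 23, 15, 10, 12]
resulting array: [0, 2, 1, 9, 8, 6, 3, 19, 11, 21, 23, 15, 10, 12]

2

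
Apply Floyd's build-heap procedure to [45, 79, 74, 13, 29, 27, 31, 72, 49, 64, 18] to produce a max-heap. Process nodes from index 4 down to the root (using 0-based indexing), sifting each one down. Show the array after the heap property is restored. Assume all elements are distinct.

sift down from index 4:
  29 vs larger child 64 at index 9, swap → [45, 79, 74, 13, 64, 27, 31, 72, 49, 29, 18]
sift down from index 3:
  13 vs larger child 72 at index 7, swap → [45, 79, 74, 72, 64, 27, 31, 13, 49, 29, 18]
sift down from index 2: already satisfies heap property
sift down from index 1: already satisfies heap property
sift down from index 0:
  45 vs larger child 79 at index 1, swap → [79, 45, 74, 72, 64, 27, 31, 13, 49, 29, 18]
  45 vs larger child 72 at index 3, swap → [79, 72, 74, 45, 64, 27, 31, 13, 49, 29, 18]
  45 vs larger child 49 at index 8, swap → [79, 72, 74, 49, 64, 27, 31, 13, 45, 29, 18]

[79, 72, 74, 49, 64, 27, 31, 13, 45, 29, 18]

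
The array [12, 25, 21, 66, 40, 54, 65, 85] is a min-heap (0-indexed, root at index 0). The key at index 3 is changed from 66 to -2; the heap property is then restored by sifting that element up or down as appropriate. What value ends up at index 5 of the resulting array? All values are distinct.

set index 3 from 66 to -2 → [12, 25, 21, -2, 40, 54, 65, 85]
-2 < parent 25 at index 1, swap → [12, -2, 21, 25, 40, 54, 65, 85]
-2 < parent 12 at index 0, swap → [-2, 12, 21, 25, 40, 54, 65, 85]
resulting array: [-2, 12, 21, 25, 40, 54, 65, 85]

54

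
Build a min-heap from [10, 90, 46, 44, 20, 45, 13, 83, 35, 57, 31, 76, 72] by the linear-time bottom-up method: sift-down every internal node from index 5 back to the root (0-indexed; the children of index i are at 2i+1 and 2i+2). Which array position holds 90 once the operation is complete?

10

sift down from index 5: already satisfies heap property
sift down from index 4: already satisfies heap property
sift down from index 3:
  44 vs smaller child 35 at index 8, swap → [10, 90, 46, 35, 20, 45, 13, 83, 44, 57, 31, 76, 72]
sift down from index 2:
  46 vs smaller child 13 at index 6, swap → [10, 90, 13, 35, 20, 45, 46, 83, 44, 57, 31, 76, 72]
sift down from index 1:
  90 vs smaller child 20 at index 4, swap → [10, 20, 13, 35, 90, 45, 46, 83, 44, 57, 31, 76, 72]
  90 vs smaller child 31 at index 10, swap → [10, 20, 13, 35, 31, 45, 46, 83, 44, 57, 90, 76, 72]
sift down from index 0: already satisfies heap property
resulting array: [10, 20, 13, 35, 31, 45, 46, 83, 44, 57, 90, 76, 72]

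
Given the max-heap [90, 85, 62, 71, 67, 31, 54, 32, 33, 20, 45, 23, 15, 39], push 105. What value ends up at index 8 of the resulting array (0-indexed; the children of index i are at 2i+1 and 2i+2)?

33

append 105 at index 14 → [90, 85, 62, 71, 67, 31, 54, 32, 33, 20, 45, 23, 15, 39, 105]
105 > parent 54 at index 6, swap → [90, 85, 62, 71, 67, 31, 105, 32, 33, 20, 45, 23, 15, 39, 54]
105 > parent 62 at index 2, swap → [90, 85, 105, 71, 67, 31, 62, 32, 33, 20, 45, 23, 15, 39, 54]
105 > parent 90 at index 0, swap → [105, 85, 90, 71, 67, 31, 62, 32, 33, 20, 45, 23, 15, 39, 54]
resulting array: [105, 85, 90, 71, 67, 31, 62, 32, 33, 20, 45, 23, 15, 39, 54]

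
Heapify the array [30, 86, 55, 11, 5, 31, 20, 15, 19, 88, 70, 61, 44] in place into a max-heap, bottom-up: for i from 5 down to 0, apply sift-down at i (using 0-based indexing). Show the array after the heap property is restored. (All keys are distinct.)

[88, 86, 61, 19, 70, 55, 20, 15, 11, 5, 30, 31, 44]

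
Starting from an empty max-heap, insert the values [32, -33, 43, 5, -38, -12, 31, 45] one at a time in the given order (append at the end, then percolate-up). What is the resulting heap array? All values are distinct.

[45, 43, 32, 5, -38, -12, 31, -33]

Insert 32:
  append 32 at index 0 → [32] (no swap needed)
Insert -33:
  append -33 at index 1 → [32, -33] (no swap needed)
Insert 43:
  append 43 at index 2 → [32, -33, 43]
  43 > parent 32 at index 0, swap → [43, -33, 32]
Insert 5:
  append 5 at index 3 → [43, -33, 32, 5]
  5 > parent -33 at index 1, swap → [43, 5, 32, -33]
Insert -38:
  append -38 at index 4 → [43, 5, 32, -33, -38] (no swap needed)
Insert -12:
  append -12 at index 5 → [43, 5, 32, -33, -38, -12] (no swap needed)
Insert 31:
  append 31 at index 6 → [43, 5, 32, -33, -38, -12, 31] (no swap needed)
Insert 45:
  append 45 at index 7 → [43, 5, 32, -33, -38, -12, 31, 45]
  45 > parent -33 at index 3, swap → [43, 5, 32, 45, -38, -12, 31, -33]
  45 > parent 5 at index 1, swap → [43, 45, 32, 5, -38, -12, 31, -33]
  45 > parent 43 at index 0, swap → [45, 43, 32, 5, -38, -12, 31, -33]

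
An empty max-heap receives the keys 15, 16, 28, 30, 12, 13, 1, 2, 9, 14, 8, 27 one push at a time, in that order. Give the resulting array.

Insert 15:
  append 15 at index 0 → [15] (no swap needed)
Insert 16:
  append 16 at index 1 → [15, 16]
  16 > parent 15 at index 0, swap → [16, 15]
Insert 28:
  append 28 at index 2 → [16, 15, 28]
  28 > parent 16 at index 0, swap → [28, 15, 16]
Insert 30:
  append 30 at index 3 → [28, 15, 16, 30]
  30 > parent 15 at index 1, swap → [28, 30, 16, 15]
  30 > parent 28 at index 0, swap → [30, 28, 16, 15]
Insert 12:
  append 12 at index 4 → [30, 28, 16, 15, 12] (no swap needed)
Insert 13:
  append 13 at index 5 → [30, 28, 16, 15, 12, 13] (no swap needed)
Insert 1:
  append 1 at index 6 → [30, 28, 16, 15, 12, 13, 1] (no swap needed)
Insert 2:
  append 2 at index 7 → [30, 28, 16, 15, 12, 13, 1, 2] (no swap needed)
Insert 9:
  append 9 at index 8 → [30, 28, 16, 15, 12, 13, 1, 2, 9] (no swap needed)
Insert 14:
  append 14 at index 9 → [30, 28, 16, 15, 12, 13, 1, 2, 9, 14]
  14 > parent 12 at index 4, swap → [30, 28, 16, 15, 14, 13, 1, 2, 9, 12]
Insert 8:
  append 8 at index 10 → [30, 28, 16, 15, 14, 13, 1, 2, 9, 12, 8] (no swap needed)
Insert 27:
  append 27 at index 11 → [30, 28, 16, 15, 14, 13, 1, 2, 9, 12, 8, 27]
  27 > parent 13 at index 5, swap → [30, 28, 16, 15, 14, 27, 1, 2, 9, 12, 8, 13]
  27 > parent 16 at index 2, swap → [30, 28, 27, 15, 14, 16, 1, 2, 9, 12, 8, 13]

[30, 28, 27, 15, 14, 16, 1, 2, 9, 12, 8, 13]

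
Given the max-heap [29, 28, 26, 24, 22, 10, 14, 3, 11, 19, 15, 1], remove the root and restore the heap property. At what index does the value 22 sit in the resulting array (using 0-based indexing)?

4

remove root 29; move last element 1 to root → [1, 28, 26, 24, 22, 10, 14, 3, 11, 19, 15]
1 vs larger child 28 at index 1, swap → [28, 1, 26, 24, 22, 10, 14, 3, 11, 19, 15]
1 vs larger child 24 at index 3, swap → [28, 24, 26, 1, 22, 10, 14, 3, 11, 19, 15]
1 vs larger child 11 at index 8, swap → [28, 24, 26, 11, 22, 10, 14, 3, 1, 19, 15]
resulting array: [28, 24, 26, 11, 22, 10, 14, 3, 1, 19, 15]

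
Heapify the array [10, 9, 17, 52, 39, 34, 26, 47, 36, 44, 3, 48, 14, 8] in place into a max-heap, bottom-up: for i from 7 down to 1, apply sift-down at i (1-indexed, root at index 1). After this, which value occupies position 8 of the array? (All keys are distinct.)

9

sift down from index 7: already satisfies heap property
sift down from index 6:
  34 vs larger child 48 at index 12, swap → [10, 9, 17, 52, 39, 48, 26, 47, 36, 44, 3, 34, 14, 8]
sift down from index 5:
  39 vs larger child 44 at index 10, swap → [10, 9, 17, 52, 44, 48, 26, 47, 36, 39, 3, 34, 14, 8]
sift down from index 4: already satisfies heap property
sift down from index 3:
  17 vs larger child 48 at index 6, swap → [10, 9, 48, 52, 44, 17, 26, 47, 36, 39, 3, 34, 14, 8]
  17 vs larger child 34 at index 12, swap → [10, 9, 48, 52, 44, 34, 26, 47, 36, 39, 3, 17, 14, 8]
sift down from index 2:
  9 vs larger child 52 at index 4, swap → [10, 52, 48, 9, 44, 34, 26, 47, 36, 39, 3, 17, 14, 8]
  9 vs larger child 47 at index 8, swap → [10, 52, 48, 47, 44, 34, 26, 9, 36, 39, 3, 17, 14, 8]
sift down from index 1:
  10 vs larger child 52 at index 2, swap → [52, 10, 48, 47, 44, 34, 26, 9, 36, 39, 3, 17, 14, 8]
  10 vs larger child 47 at index 4, swap → [52, 47, 48, 10, 44, 34, 26, 9, 36, 39, 3, 17, 14, 8]
  10 vs larger child 36 at index 9, swap → [52, 47, 48, 36, 44, 34, 26, 9, 10, 39, 3, 17, 14, 8]
resulting array: [52, 47, 48, 36, 44, 34, 26, 9, 10, 39, 3, 17, 14, 8]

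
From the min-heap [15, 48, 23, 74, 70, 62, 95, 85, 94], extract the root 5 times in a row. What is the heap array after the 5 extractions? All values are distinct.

extract-min #1 returns 15:
  remove root 15; move last element 94 to root → [94, 48, 23, 74, 70, 62, 95, 85]
  94 vs smaller child 23 at index 2, swap → [23, 48, 94, 74, 70, 62, 95, 85]
  94 vs smaller child 62 at index 5, swap → [23, 48, 62, 74, 70, 94, 95, 85]
extract-min #2 returns 23:
  remove root 23; move last element 85 to root → [85, 48, 62, 74, 70, 94, 95]
  85 vs smaller child 48 at index 1, swap → [48, 85, 62, 74, 70, 94, 95]
  85 vs smaller child 70 at index 4, swap → [48, 70, 62, 74, 85, 94, 95]
extract-min #3 returns 48:
  remove root 48; move last element 95 to root → [95, 70, 62, 74, 85, 94]
  95 vs smaller child 62 at index 2, swap → [62, 70, 95, 74, 85, 94]
  95 vs only child 94 at index 5, swap → [62, 70, 94, 74, 85, 95]
extract-min #4 returns 62:
  remove root 62; move last element 95 to root → [95, 70, 94, 74, 85]
  95 vs smaller child 70 at index 1, swap → [70, 95, 94, 74, 85]
  95 vs smaller child 74 at index 3, swap → [70, 74, 94, 95, 85]
extract-min #5 returns 70:
  remove root 70; move last element 85 to root → [85, 74, 94, 95]
  85 vs smaller child 74 at index 1, swap → [74, 85, 94, 95]

[74, 85, 94, 95]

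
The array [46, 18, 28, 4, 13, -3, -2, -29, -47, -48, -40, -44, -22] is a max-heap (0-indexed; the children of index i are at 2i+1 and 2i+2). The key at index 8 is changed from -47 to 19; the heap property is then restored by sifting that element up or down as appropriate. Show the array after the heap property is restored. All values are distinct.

set index 8 from -47 to 19 → [46, 18, 28, 4, 13, -3, -2, -29, 19, -48, -40, -44, -22]
19 > parent 4 at index 3, swap → [46, 18, 28, 19, 13, -3, -2, -29, 4, -48, -40, -44, -22]
19 > parent 18 at index 1, swap → [46, 19, 28, 18, 13, -3, -2, -29, 4, -48, -40, -44, -22]

[46, 19, 28, 18, 13, -3, -2, -29, 4, -48, -40, -44, -22]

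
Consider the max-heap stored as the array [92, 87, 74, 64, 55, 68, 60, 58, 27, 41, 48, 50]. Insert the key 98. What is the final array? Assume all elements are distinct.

append 98 at index 12 → [92, 87, 74, 64, 55, 68, 60, 58, 27, 41, 48, 50, 98]
98 > parent 68 at index 5, swap → [92, 87, 74, 64, 55, 98, 60, 58, 27, 41, 48, 50, 68]
98 > parent 74 at index 2, swap → [92, 87, 98, 64, 55, 74, 60, 58, 27, 41, 48, 50, 68]
98 > parent 92 at index 0, swap → [98, 87, 92, 64, 55, 74, 60, 58, 27, 41, 48, 50, 68]

[98, 87, 92, 64, 55, 74, 60, 58, 27, 41, 48, 50, 68]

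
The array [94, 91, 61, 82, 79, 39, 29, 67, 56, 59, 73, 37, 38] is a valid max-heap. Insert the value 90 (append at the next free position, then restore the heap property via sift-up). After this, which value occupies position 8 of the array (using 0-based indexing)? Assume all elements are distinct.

append 90 at index 13 → [94, 91, 61, 82, 79, 39, 29, 67, 56, 59, 73, 37, 38, 90]
90 > parent 29 at index 6, swap → [94, 91, 61, 82, 79, 39, 90, 67, 56, 59, 73, 37, 38, 29]
90 > parent 61 at index 2, swap → [94, 91, 90, 82, 79, 39, 61, 67, 56, 59, 73, 37, 38, 29]
resulting array: [94, 91, 90, 82, 79, 39, 61, 67, 56, 59, 73, 37, 38, 29]

56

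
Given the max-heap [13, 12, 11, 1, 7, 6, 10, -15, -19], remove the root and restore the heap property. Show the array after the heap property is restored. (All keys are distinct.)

remove root 13; move last element -19 to root → [-19, 12, 11, 1, 7, 6, 10, -15]
-19 vs larger child 12 at index 1, swap → [12, -19, 11, 1, 7, 6, 10, -15]
-19 vs larger child 7 at index 4, swap → [12, 7, 11, 1, -19, 6, 10, -15]

[12, 7, 11, 1, -19, 6, 10, -15]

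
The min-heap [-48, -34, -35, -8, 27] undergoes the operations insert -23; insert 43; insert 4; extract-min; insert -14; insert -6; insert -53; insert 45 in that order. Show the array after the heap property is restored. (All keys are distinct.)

[-53, -35, -23, -14, -34, 4, 43, -8, -6, 27, 45]

insert -23:
  append -23 at index 5 → [-48, -34, -35, -8, 27, -23] (no swap needed)
insert 43:
  append 43 at index 6 → [-48, -34, -35, -8, 27, -23, 43] (no swap needed)
insert 4:
  append 4 at index 7 → [-48, -34, -35, -8, 27, -23, 43, 4] (no swap needed)
extract-min → returns -48:
  remove root -48; move last element 4 to root → [4, -34, -35, -8, 27, -23, 43]
  4 vs smaller child -35 at index 2, swap → [-35, -34, 4, -8, 27, -23, 43]
  4 vs smaller child -23 at index 5, swap → [-35, -34, -23, -8, 27, 4, 43]
insert -14:
  append -14 at index 7 → [-35, -34, -23, -8, 27, 4, 43, -14]
  -14 < parent -8 at index 3, swap → [-35, -34, -23, -14, 27, 4, 43, -8]
insert -6:
  append -6 at index 8 → [-35, -34, -23, -14, 27, 4, 43, -8, -6] (no swap needed)
insert -53:
  append -53 at index 9 → [-35, -34, -23, -14, 27, 4, 43, -8, -6, -53]
  -53 < parent 27 at index 4, swap → [-35, -34, -23, -14, -53, 4, 43, -8, -6, 27]
  -53 < parent -34 at index 1, swap → [-35, -53, -23, -14, -34, 4, 43, -8, -6, 27]
  -53 < parent -35 at index 0, swap → [-53, -35, -23, -14, -34, 4, 43, -8, -6, 27]
insert 45:
  append 45 at index 10 → [-53, -35, -23, -14, -34, 4, 43, -8, -6, 27, 45] (no swap needed)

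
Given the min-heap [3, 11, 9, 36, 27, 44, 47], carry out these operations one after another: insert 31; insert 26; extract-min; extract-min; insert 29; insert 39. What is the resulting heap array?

[11, 26, 31, 29, 27, 44, 47, 36, 39]

insert 31:
  append 31 at index 7 → [3, 11, 9, 36, 27, 44, 47, 31]
  31 < parent 36 at index 3, swap → [3, 11, 9, 31, 27, 44, 47, 36]
insert 26:
  append 26 at index 8 → [3, 11, 9, 31, 27, 44, 47, 36, 26]
  26 < parent 31 at index 3, swap → [3, 11, 9, 26, 27, 44, 47, 36, 31]
extract-min → returns 3:
  remove root 3; move last element 31 to root → [31, 11, 9, 26, 27, 44, 47, 36]
  31 vs smaller child 9 at index 2, swap → [9, 11, 31, 26, 27, 44, 47, 36]
extract-min → returns 9:
  remove root 9; move last element 36 to root → [36, 11, 31, 26, 27, 44, 47]
  36 vs smaller child 11 at index 1, swap → [11, 36, 31, 26, 27, 44, 47]
  36 vs smaller child 26 at index 3, swap → [11, 26, 31, 36, 27, 44, 47]
insert 29:
  append 29 at index 7 → [11, 26, 31, 36, 27, 44, 47, 29]
  29 < parent 36 at index 3, swap → [11, 26, 31, 29, 27, 44, 47, 36]
insert 39:
  append 39 at index 8 → [11, 26, 31, 29, 27, 44, 47, 36, 39] (no swap needed)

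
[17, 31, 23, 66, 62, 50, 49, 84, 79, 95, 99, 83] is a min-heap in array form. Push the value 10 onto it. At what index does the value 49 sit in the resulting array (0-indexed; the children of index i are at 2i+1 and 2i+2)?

append 10 at index 12 → [17, 31, 23, 66, 62, 50, 49, 84, 79, 95, 99, 83, 10]
10 < parent 50 at index 5, swap → [17, 31, 23, 66, 62, 10, 49, 84, 79, 95, 99, 83, 50]
10 < parent 23 at index 2, swap → [17, 31, 10, 66, 62, 23, 49, 84, 79, 95, 99, 83, 50]
10 < parent 17 at index 0, swap → [10, 31, 17, 66, 62, 23, 49, 84, 79, 95, 99, 83, 50]
resulting array: [10, 31, 17, 66, 62, 23, 49, 84, 79, 95, 99, 83, 50]

6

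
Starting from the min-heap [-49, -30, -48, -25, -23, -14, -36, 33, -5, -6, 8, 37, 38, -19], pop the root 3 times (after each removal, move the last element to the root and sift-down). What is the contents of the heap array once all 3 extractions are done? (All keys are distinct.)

[-30, -25, -19, -5, -23, -14, 38, 33, 37, -6, 8]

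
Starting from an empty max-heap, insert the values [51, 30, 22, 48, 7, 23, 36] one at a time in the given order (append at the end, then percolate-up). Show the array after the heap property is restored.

Insert 51:
  append 51 at index 0 → [51] (no swap needed)
Insert 30:
  append 30 at index 1 → [51, 30] (no swap needed)
Insert 22:
  append 22 at index 2 → [51, 30, 22] (no swap needed)
Insert 48:
  append 48 at index 3 → [51, 30, 22, 48]
  48 > parent 30 at index 1, swap → [51, 48, 22, 30]
Insert 7:
  append 7 at index 4 → [51, 48, 22, 30, 7] (no swap needed)
Insert 23:
  append 23 at index 5 → [51, 48, 22, 30, 7, 23]
  23 > parent 22 at index 2, swap → [51, 48, 23, 30, 7, 22]
Insert 36:
  append 36 at index 6 → [51, 48, 23, 30, 7, 22, 36]
  36 > parent 23 at index 2, swap → [51, 48, 36, 30, 7, 22, 23]

[51, 48, 36, 30, 7, 22, 23]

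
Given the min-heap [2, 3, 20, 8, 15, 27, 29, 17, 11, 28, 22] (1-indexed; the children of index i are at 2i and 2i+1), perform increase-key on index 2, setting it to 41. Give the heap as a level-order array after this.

set index 2 from 3 to 41 → [2, 41, 20, 8, 15, 27, 29, 17, 11, 28, 22]
41 vs smaller child 8 at index 4, swap → [2, 8, 20, 41, 15, 27, 29, 17, 11, 28, 22]
41 vs smaller child 11 at index 9, swap → [2, 8, 20, 11, 15, 27, 29, 17, 41, 28, 22]

[2, 8, 20, 11, 15, 27, 29, 17, 41, 28, 22]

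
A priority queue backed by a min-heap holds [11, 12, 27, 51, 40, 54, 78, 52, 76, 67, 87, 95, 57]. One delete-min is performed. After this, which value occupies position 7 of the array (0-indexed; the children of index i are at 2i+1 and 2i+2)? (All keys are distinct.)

remove root 11; move last element 57 to root → [57, 12, 27, 51, 40, 54, 78, 52, 76, 67, 87, 95]
57 vs smaller child 12 at index 1, swap → [12, 57, 27, 51, 40, 54, 78, 52, 76, 67, 87, 95]
57 vs smaller child 40 at index 4, swap → [12, 40, 27, 51, 57, 54, 78, 52, 76, 67, 87, 95]
resulting array: [12, 40, 27, 51, 57, 54, 78, 52, 76, 67, 87, 95]

52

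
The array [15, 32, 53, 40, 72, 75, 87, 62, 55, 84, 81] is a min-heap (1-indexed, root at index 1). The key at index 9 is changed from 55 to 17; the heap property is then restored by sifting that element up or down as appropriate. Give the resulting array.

[15, 17, 53, 32, 72, 75, 87, 62, 40, 84, 81]

set index 9 from 55 to 17 → [15, 32, 53, 40, 72, 75, 87, 62, 17, 84, 81]
17 < parent 40 at index 4, swap → [15, 32, 53, 17, 72, 75, 87, 62, 40, 84, 81]
17 < parent 32 at index 2, swap → [15, 17, 53, 32, 72, 75, 87, 62, 40, 84, 81]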